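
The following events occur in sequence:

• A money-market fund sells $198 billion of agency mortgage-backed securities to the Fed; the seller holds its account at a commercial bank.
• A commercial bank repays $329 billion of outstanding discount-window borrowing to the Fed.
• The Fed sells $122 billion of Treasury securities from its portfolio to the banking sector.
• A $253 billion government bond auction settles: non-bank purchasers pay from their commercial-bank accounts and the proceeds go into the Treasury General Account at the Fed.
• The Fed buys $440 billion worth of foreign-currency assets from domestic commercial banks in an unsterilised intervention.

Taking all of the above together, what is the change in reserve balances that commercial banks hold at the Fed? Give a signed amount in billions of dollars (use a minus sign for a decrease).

Asset purchase (from non-banks) $198 billion: the Fed pays by crediting reserve accounts → +$198B.
Discount-window repayment $329 billion: repayment is debited from reserves → −$329B.
OMO sale (to banks) $122 billion: the buying banks pay out of their reserve balances → −$122B.
Government account inflow $253 billion: funds move from bank reserves into the government account → −$253B.
FX purchase $440 billion: the Fed pays by crediting reserve accounts → +$440B.
Net: 198 − 329 − 122 − 253 + 440 = -$66 billion.

-$66 billion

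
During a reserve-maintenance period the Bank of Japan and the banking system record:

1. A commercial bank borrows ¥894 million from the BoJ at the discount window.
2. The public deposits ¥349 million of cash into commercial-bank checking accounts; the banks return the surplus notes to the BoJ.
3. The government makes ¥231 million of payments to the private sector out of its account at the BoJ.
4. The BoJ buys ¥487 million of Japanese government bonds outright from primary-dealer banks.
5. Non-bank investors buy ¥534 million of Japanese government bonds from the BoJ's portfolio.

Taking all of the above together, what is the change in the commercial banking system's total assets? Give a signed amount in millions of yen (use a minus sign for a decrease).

Discount-window loan ¥894 million: bank balance sheets expand → +¥894M.
Currency deposit ¥349 million: bank balance sheets expand → +¥349M.
Government spending ¥231 million: bank balance sheets expand → +¥231M.
OMO purchase (from banks) ¥487 million: just an asset swap on bank balance sheets → 0.
Asset sale (to non-banks) ¥534 million: bank balance sheets shrink → −¥534M.
Net: 894 + 349 + 231 + 0 − 534 = +¥940 million.

+¥940 million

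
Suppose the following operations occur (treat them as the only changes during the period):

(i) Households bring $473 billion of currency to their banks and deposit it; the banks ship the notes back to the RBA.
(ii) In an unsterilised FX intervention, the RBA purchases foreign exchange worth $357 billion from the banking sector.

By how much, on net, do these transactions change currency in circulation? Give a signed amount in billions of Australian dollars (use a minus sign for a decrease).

-$473 billion

Currency deposit $473 billion: notes return to the central bank → −$473B.
FX purchase $357 billion: no currency enters or leaves circulation → 0.
Net: −473 + 0 = -$473 billion.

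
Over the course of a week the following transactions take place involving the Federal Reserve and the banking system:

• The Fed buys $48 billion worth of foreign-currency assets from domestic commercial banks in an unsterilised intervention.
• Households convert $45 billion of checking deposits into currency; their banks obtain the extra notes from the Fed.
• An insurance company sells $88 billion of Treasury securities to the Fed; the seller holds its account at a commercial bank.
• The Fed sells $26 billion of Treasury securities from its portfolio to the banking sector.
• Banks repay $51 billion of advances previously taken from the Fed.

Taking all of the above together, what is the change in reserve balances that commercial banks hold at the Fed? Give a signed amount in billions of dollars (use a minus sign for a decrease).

+$14 billion

FX purchase $48 billion: the Fed pays by crediting reserve accounts → +$48B.
Currency withdrawal $45 billion: banks swap reserves for currency → −$45B.
Asset purchase (from non-banks) $88 billion: the Fed pays by crediting reserve accounts → +$88B.
OMO sale (to banks) $26 billion: the buying banks pay out of their reserve balances → −$26B.
Discount-window repayment $51 billion: repayment is debited from reserves → −$51B.
Net: 48 − 45 + 88 − 26 − 51 = +$14 billion.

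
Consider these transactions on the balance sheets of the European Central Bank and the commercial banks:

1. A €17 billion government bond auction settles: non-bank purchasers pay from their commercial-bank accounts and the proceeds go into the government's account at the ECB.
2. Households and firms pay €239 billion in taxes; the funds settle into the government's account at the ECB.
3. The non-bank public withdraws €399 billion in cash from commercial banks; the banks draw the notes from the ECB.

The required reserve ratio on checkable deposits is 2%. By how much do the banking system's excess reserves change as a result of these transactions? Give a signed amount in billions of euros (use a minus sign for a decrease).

-€641.9 billion

Government account inflow €17 billion: reserves −€17B, deposits −€17B.
Government account inflow €239 billion: reserves −€239B, deposits −€239B.
Currency withdrawal €399 billion: reserves −€399B, deposits −€399B.
Totals: Δreserves = −€655B, Δdeposits = −€655B.
Δrequired reserves = 2% × −€655B = −€13.1B.
Δexcess reserves = Δreserves − Δrequired = −€655B − (−€13.1B) = -€641.9 billion.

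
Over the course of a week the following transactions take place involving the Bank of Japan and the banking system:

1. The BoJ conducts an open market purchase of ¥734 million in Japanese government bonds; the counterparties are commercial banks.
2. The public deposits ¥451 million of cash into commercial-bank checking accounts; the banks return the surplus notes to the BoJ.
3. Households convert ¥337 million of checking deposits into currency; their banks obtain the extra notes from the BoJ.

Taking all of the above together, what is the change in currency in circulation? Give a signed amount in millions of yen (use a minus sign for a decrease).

-¥114 million

OMO purchase (from banks) ¥734 million: no currency enters or leaves circulation → 0.
Currency deposit ¥451 million: notes return to the central bank → −¥451M.
Currency withdrawal ¥337 million: notes leave the central bank → +¥337M.
Net: 0 − 451 + 337 = -¥114 million.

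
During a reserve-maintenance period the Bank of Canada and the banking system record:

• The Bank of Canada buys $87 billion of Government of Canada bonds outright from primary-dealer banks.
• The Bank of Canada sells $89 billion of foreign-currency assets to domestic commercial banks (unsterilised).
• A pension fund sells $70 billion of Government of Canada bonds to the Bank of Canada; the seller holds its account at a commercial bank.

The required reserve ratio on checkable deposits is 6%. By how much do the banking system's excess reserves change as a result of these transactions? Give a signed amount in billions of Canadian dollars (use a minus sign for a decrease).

+$63.8 billion

OMO purchase (from banks) $87 billion: reserves +$87B, deposits 0.
FX sale $89 billion: reserves −$89B, deposits 0.
Asset purchase (from non-banks) $70 billion: reserves +$70B, deposits +$70B.
Totals: Δreserves = +$68B, Δdeposits = +$70B.
Δrequired reserves = 6% × +$70B = +$4.2B.
Δexcess reserves = Δreserves − Δrequired = +$68B − (+$4.2B) = +$63.8 billion.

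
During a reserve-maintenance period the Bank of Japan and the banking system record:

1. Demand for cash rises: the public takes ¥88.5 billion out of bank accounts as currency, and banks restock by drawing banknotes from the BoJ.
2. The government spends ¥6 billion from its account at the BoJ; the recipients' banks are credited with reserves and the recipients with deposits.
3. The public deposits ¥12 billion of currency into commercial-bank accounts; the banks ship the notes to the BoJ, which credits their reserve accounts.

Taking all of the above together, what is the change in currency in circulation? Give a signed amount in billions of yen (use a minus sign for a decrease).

BoJ balance sheet:
  Assets:      no change
  Liabilities: Bank reserves −¥70.5B, Currency in circulation +¥76.5B, Government deposits −¥6B
So the change in currency in circulation is +¥76.5 billion.

+¥76.5 billion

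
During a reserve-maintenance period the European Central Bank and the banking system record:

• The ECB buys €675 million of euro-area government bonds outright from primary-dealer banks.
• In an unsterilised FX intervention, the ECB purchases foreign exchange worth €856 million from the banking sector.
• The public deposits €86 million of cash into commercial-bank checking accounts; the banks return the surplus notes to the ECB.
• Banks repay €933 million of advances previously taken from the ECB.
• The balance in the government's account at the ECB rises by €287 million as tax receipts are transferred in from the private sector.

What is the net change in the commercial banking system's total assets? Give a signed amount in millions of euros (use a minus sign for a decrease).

-€1134 million

ECB balance sheet:
  Assets:      Securities +€675M, Loans to banks −€933M, Foreign assets +€856M
  Liabilities: Bank reserves +€397M, Currency in circulation −€86M, Government deposits +€287M
Commercial banking system:
  Assets:      Reserves at CB +€397M, Securities −€675M, Foreign assets −€856M
  Liabilities: Checkable deposits −€201M, Borrowings from CB −€933M
Change in total bank assets = -€1134 million.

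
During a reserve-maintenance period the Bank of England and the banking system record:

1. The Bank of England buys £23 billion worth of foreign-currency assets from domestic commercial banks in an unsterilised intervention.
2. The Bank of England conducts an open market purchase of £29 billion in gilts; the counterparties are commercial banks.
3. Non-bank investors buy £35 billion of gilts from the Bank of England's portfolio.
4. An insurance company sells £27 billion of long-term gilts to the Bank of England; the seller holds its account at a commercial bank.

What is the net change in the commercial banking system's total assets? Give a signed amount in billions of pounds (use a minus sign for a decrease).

Bank of England balance sheet:
  Assets:      Securities +£21B, Foreign assets +£23B
  Liabilities: Bank reserves +£44B
Commercial banking system:
  Assets:      Reserves at CB +£44B, Securities −£29B, Foreign assets −£23B
  Liabilities: Checkable deposits −£8B
Change in total bank assets = -£8 billion.

-£8 billion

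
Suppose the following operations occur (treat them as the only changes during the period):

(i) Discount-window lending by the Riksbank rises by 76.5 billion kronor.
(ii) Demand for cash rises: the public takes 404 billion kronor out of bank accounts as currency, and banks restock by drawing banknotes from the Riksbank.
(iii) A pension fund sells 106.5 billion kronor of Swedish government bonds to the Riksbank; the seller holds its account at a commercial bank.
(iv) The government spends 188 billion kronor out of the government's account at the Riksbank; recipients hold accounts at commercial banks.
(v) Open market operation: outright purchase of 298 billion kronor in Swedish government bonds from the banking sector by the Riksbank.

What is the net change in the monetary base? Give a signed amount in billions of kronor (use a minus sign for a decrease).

+669 billion

Discount-window loan 76.5 billion kronor: Riksbank balance sheet expands → +76.5B.
Currency withdrawal 404 billion kronor: just a shift between currency and reserves — both are base money → 0.
Asset purchase (from non-banks) 106.5 billion kronor: Riksbank balance sheet expands → +106.5B.
Government spending 188 billion kronor: a non-base liability converts back to reserves → +188B.
OMO purchase (from banks) 298 billion kronor: Riksbank balance sheet expands → +298B.
Net: 76.5 + 0 + 106.5 + 188 + 298 = +669 billion.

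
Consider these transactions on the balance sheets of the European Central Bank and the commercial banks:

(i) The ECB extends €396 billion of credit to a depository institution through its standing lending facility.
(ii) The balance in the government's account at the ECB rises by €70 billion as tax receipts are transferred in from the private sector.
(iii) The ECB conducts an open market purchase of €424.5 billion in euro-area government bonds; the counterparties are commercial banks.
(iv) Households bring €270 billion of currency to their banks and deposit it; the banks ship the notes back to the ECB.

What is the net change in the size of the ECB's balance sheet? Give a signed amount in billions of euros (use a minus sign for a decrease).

+€820.5 billion

ECB balance sheet:
  Assets:      Securities +€424.5B, Loans to banks +€396B
  Liabilities: Bank reserves +€1020.5B, Currency in circulation −€270B, Government deposits +€70B
Change in total ECB assets = +€820.5 billion.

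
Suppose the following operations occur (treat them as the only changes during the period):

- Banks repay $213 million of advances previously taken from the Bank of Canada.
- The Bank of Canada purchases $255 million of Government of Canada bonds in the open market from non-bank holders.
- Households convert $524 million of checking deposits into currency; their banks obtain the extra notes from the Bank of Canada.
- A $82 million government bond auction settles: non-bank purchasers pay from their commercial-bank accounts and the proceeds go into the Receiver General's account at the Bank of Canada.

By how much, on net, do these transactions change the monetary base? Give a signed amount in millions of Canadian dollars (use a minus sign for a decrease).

-$40 million

Discount-window repayment $213 million: Bank of Canada balance sheet contracts → −$213M.
Asset purchase (from non-banks) $255 million: Bank of Canada balance sheet expands → +$255M.
Currency withdrawal $524 million: just a shift between currency and reserves — both are base money → 0.
Government account inflow $82 million: reserves shift to a non-base liability → −$82M.
Net: −213 + 255 + 0 − 82 = -$40 million.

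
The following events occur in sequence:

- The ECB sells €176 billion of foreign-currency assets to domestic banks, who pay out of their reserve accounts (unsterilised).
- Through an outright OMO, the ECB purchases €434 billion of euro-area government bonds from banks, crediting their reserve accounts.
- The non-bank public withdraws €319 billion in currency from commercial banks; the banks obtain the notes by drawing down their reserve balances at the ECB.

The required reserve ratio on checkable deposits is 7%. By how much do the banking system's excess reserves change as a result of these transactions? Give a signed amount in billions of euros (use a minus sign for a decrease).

FX sale €176 billion: reserves −€176B, deposits 0.
OMO purchase (from banks) €434 billion: reserves +€434B, deposits 0.
Currency withdrawal €319 billion: reserves −€319B, deposits −€319B.
Totals: Δreserves = −€61B, Δdeposits = −€319B.
Δrequired reserves = 7% × −€319B = −€22.33B.
Δexcess reserves = Δreserves − Δrequired = −€61B − (−€22.33B) = -€38.67 billion.

-€38.67 billion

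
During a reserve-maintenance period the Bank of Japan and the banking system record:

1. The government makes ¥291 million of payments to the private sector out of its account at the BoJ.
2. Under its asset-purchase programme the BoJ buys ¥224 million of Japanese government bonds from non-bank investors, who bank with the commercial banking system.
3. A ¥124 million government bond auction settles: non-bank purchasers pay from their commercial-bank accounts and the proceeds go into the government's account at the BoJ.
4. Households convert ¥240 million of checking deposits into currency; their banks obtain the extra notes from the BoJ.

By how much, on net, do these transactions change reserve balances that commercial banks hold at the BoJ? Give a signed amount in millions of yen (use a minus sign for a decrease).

+¥151 million

Government spending ¥291 million: government payments flow into bank reserve accounts → +¥291M.
Asset purchase (from non-banks) ¥224 million: the BoJ pays by crediting reserve accounts → +¥224M.
Government account inflow ¥124 million: funds move from bank reserves into the government account → −¥124M.
Currency withdrawal ¥240 million: banks swap reserves for currency → −¥240M.
Net: 291 + 224 − 124 − 240 = +¥151 million.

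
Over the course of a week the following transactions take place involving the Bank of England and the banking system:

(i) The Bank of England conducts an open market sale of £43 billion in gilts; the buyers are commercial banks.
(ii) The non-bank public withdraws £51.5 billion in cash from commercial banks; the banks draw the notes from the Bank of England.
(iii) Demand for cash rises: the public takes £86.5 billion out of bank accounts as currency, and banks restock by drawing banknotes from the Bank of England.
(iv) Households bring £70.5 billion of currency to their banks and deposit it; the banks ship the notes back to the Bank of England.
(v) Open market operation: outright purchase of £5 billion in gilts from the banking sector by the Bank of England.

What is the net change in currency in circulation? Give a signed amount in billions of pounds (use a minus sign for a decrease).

+£67.5 billion

Bank of England balance sheet:
  Assets:      Securities −£38B
  Liabilities: Bank reserves −£105.5B, Currency in circulation +£67.5B
Commercial banking system:
  Assets:      Reserves at CB −£105.5B, Securities +£38B
  Liabilities: Checkable deposits −£67.5B
So the change in currency in circulation is +£67.5 billion.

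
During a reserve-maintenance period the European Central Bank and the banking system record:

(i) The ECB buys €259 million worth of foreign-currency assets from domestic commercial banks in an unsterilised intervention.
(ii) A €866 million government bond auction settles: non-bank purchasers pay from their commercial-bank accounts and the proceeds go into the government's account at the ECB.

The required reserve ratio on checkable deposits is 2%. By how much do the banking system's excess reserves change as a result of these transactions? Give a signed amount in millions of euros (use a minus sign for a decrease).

-€589.68 million

FX purchase €259 million: reserves +€259M, deposits 0.
Government account inflow €866 million: reserves −€866M, deposits −€866M.
Totals: Δreserves = −€607M, Δdeposits = −€866M.
Δrequired reserves = 2% × −€866M = −€17.32M.
Δexcess reserves = Δreserves − Δrequired = −€607M − (−€17.32M) = -€589.68 million.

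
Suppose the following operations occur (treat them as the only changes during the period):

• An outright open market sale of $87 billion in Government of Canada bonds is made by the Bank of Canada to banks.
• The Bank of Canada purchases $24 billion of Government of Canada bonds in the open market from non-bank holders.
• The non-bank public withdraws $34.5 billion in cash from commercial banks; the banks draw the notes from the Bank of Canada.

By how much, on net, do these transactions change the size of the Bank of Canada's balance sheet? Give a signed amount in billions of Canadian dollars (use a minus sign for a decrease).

-$63 billion

Bank of Canada balance sheet:
  Assets:      Securities −$63B
  Liabilities: Bank reserves −$97.5B, Currency in circulation +$34.5B
Change in total Bank of Canada assets = -$63 billion.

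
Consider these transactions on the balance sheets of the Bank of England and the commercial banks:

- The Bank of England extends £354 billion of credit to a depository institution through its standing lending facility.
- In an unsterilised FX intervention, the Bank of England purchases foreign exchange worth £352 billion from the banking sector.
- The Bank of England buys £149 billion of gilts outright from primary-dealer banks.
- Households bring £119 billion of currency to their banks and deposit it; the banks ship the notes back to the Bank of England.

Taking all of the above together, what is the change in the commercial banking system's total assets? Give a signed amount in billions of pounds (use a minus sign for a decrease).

Bank of England balance sheet:
  Assets:      Securities +£149B, Loans to banks +£354B, Foreign assets +£352B
  Liabilities: Bank reserves +£974B, Currency in circulation −£119B
Commercial banking system:
  Assets:      Reserves at CB +£974B, Securities −£149B, Foreign assets −£352B
  Liabilities: Checkable deposits +£119B, Borrowings from CB +£354B
Change in total bank assets = +£473 billion.

+£473 billion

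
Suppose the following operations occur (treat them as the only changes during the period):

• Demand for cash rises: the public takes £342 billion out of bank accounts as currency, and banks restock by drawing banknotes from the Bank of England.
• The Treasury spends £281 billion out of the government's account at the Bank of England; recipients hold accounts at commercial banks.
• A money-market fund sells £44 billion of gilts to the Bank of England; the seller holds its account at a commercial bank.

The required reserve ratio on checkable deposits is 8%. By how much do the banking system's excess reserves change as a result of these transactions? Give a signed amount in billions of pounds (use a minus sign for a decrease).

Currency withdrawal £342 billion: reserves −£342B, deposits −£342B.
Government spending £281 billion: reserves +£281B, deposits +£281B.
Asset purchase (from non-banks) £44 billion: reserves +£44B, deposits +£44B.
Totals: Δreserves = −£17B, Δdeposits = −£17B.
Δrequired reserves = 8% × −£17B = −£1.36B.
Δexcess reserves = Δreserves − Δrequired = −£17B − (−£1.36B) = -£15.64 billion.

-£15.64 billion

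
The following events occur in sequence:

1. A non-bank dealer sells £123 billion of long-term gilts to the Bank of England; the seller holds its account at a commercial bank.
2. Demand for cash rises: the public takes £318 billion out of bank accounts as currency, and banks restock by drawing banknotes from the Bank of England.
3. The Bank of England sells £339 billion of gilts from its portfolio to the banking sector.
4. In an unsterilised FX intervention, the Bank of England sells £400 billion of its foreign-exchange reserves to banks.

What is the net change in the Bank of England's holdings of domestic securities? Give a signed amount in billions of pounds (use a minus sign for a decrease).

-£216 billion

Bank of England balance sheet:
  Assets:      Securities −£216B, Foreign assets −£400B
  Liabilities: Bank reserves −£934B, Currency in circulation +£318B
Commercial banking system:
  Assets:      Reserves at CB −£934B, Securities +£339B, Foreign assets +£400B
  Liabilities: Checkable deposits −£195B
So the change in the Bank of England's holdings of domestic securities is -£216 billion.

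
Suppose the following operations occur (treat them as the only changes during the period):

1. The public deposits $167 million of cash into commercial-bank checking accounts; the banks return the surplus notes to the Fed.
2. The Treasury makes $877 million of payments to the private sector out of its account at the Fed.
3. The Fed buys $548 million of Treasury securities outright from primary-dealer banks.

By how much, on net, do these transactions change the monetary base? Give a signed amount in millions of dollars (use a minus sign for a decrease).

Fed balance sheet:
  Assets:      Securities +$548M
  Liabilities: Bank reserves +$1592M, Currency in circulation −$167M, Government deposits −$877M
Commercial banking system:
  Assets:      Reserves at CB +$1592M, Securities −$548M
  Liabilities: Checkable deposits +$1044M
Monetary base = currency + reserves: −$167M + (+$1592M) = +$1425 million.

+$1425 million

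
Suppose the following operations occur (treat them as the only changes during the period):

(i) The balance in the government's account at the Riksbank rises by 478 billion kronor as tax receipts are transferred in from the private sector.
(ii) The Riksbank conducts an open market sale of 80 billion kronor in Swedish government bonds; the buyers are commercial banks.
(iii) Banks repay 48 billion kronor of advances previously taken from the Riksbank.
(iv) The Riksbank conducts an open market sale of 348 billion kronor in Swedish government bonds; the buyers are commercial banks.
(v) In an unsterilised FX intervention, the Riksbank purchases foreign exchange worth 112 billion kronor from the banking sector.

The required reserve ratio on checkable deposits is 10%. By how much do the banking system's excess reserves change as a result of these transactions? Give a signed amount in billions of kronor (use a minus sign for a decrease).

-794.2 billion

Government account inflow 478 billion kronor: reserves −478B, deposits −478B.
OMO sale (to banks) 80 billion kronor: reserves −80B, deposits 0.
Discount-window repayment 48 billion kronor: reserves −48B, deposits 0.
OMO sale (to banks) 348 billion kronor: reserves −348B, deposits 0.
FX purchase 112 billion kronor: reserves +112B, deposits 0.
Totals: Δreserves = −842B, Δdeposits = −478B.
Δrequired reserves = 10% × −478B = −47.8B.
Δexcess reserves = Δreserves − Δrequired = −842B − (−47.8B) = -794.2 billion.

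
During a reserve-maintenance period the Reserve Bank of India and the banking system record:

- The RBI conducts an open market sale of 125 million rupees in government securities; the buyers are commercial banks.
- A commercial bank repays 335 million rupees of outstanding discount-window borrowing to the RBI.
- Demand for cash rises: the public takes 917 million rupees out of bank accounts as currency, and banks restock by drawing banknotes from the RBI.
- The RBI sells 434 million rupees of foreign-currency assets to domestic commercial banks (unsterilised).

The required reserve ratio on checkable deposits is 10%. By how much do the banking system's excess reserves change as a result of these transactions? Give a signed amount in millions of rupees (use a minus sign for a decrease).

OMO sale (to banks) 125 million rupees: reserves −125M, deposits 0.
Discount-window repayment 335 million rupees: reserves −335M, deposits 0.
Currency withdrawal 917 million rupees: reserves −917M, deposits −917M.
FX sale 434 million rupees: reserves −434M, deposits 0.
Totals: Δreserves = −1811M, Δdeposits = −917M.
Δrequired reserves = 10% × −917M = −91.7M.
Δexcess reserves = Δreserves − Δrequired = −1811M − (−91.7M) = -1719.3 million.

-1719.3 million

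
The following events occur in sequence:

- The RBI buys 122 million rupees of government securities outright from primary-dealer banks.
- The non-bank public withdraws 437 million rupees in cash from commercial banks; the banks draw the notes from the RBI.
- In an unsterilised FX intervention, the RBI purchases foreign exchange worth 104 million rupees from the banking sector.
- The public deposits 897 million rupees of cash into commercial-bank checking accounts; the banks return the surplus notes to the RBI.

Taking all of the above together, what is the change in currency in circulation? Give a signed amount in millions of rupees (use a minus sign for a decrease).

-460 million

RBI balance sheet:
  Assets:      Securities +122M, Foreign assets +104M
  Liabilities: Bank reserves +686M, Currency in circulation −460M
So the change in currency in circulation is -460 million.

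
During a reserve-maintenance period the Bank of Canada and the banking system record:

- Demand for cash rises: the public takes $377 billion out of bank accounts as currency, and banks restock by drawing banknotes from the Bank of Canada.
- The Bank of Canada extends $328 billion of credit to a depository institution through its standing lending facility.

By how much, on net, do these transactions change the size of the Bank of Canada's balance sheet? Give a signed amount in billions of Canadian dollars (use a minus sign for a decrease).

+$328 billion

Currency withdrawal $377 billion: only the composition of liabilities changes → 0.
Discount-window loan $328 billion: a Bank of Canada asset is acquired → +$328B.
Net: 0 + 328 = +$328 billion.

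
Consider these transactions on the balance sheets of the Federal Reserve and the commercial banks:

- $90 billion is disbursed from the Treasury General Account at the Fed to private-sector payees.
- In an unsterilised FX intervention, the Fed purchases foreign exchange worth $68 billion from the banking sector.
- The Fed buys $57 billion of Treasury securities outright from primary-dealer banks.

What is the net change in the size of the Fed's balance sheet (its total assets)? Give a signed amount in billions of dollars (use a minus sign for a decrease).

+$125 billion

Government spending $90 billion: only the composition of liabilities changes → 0.
FX purchase $68 billion: a Fed asset is acquired → +$68B.
OMO purchase (from banks) $57 billion: a Fed asset is acquired → +$57B.
Net: 0 + 68 + 57 = +$125 billion.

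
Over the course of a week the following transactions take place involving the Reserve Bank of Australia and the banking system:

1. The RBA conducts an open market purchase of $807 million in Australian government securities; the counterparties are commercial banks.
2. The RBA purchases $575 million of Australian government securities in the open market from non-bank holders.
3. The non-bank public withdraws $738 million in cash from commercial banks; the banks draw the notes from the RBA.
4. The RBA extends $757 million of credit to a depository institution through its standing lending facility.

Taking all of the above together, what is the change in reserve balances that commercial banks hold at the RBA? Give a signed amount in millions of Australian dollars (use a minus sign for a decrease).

RBA balance sheet:
  Assets:      Securities +$1382M, Loans to banks +$757M
  Liabilities: Bank reserves +$1401M, Currency in circulation +$738M
Commercial banking system:
  Assets:      Reserves at CB +$1401M, Securities −$807M
  Liabilities: Checkable deposits −$163M, Borrowings from CB +$757M
So the change in reserve balances that commercial banks hold at the RBA is +$1401 million.

+$1401 million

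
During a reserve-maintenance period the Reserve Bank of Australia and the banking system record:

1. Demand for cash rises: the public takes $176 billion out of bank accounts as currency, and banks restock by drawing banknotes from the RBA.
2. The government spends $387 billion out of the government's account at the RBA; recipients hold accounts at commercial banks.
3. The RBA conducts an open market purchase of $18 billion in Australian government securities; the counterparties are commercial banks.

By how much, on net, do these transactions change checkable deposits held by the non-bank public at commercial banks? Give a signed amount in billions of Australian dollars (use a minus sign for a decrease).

Currency withdrawal $176 billion: non-bank counterparties' bank balances fall → −$176B.
Government spending $387 billion: non-bank counterparties' bank balances rise → +$387B.
OMO purchase (from banks) $18 billion: the counterparty is a bank, so public deposits are unchanged → 0.
Net: −176 + 387 + 0 = +$211 billion.

+$211 billion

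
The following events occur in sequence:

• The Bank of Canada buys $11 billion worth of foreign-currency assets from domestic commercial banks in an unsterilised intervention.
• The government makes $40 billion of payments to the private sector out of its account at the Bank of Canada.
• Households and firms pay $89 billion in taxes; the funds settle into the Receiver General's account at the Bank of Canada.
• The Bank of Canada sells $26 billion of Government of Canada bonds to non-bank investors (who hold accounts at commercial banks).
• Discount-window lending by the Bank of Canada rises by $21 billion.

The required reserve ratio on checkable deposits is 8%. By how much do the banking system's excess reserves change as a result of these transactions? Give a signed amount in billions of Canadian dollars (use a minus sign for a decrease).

-$37 billion

FX purchase $11 billion: reserves +$11B, deposits 0.
Government spending $40 billion: reserves +$40B, deposits +$40B.
Government account inflow $89 billion: reserves −$89B, deposits −$89B.
Asset sale (to non-banks) $26 billion: reserves −$26B, deposits −$26B.
Discount-window loan $21 billion: reserves +$21B, deposits 0.
Totals: Δreserves = −$43B, Δdeposits = −$75B.
Δrequired reserves = 8% × −$75B = −$6B.
Δexcess reserves = Δreserves − Δrequired = −$43B − (−$6B) = -$37 billion.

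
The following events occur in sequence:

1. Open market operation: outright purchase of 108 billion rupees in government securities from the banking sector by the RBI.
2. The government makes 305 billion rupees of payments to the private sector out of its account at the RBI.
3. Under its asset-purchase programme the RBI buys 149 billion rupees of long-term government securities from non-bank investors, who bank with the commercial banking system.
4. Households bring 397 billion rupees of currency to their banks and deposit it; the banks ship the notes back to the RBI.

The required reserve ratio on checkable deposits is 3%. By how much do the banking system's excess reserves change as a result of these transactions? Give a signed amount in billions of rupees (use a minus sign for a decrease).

+933.47 billion

OMO purchase (from banks) 108 billion rupees: reserves +108B, deposits 0.
Government spending 305 billion rupees: reserves +305B, deposits +305B.
Asset purchase (from non-banks) 149 billion rupees: reserves +149B, deposits +149B.
Currency deposit 397 billion rupees: reserves +397B, deposits +397B.
Totals: Δreserves = +959B, Δdeposits = +851B.
Δrequired reserves = 3% × +851B = +25.53B.
Δexcess reserves = Δreserves − Δrequired = +959B − (+25.53B) = +933.47 billion.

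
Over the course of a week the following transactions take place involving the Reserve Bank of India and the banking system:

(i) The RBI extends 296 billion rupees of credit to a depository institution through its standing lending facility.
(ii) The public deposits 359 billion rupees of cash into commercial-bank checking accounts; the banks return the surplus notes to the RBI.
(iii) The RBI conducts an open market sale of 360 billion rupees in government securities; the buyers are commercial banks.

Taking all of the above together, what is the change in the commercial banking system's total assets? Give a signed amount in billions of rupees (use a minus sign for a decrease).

RBI balance sheet:
  Assets:      Securities −360B, Loans to banks +296B
  Liabilities: Bank reserves +295B, Currency in circulation −359B
Commercial banking system:
  Assets:      Reserves at CB +295B, Securities +360B
  Liabilities: Checkable deposits +359B, Borrowings from CB +296B
Change in total bank assets = +655 billion.

+655 billion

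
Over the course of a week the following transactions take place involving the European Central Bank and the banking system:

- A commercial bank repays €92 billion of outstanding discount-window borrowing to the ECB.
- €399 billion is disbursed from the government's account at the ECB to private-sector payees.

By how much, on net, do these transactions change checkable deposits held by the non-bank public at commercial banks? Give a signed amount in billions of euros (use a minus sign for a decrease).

Discount-window repayment €92 billion: the counterparty is a bank, so public deposits are unchanged → 0.
Government spending €399 billion: non-bank counterparties' bank balances rise → +€399B.
Net: 0 + 399 = +€399 billion.

+€399 billion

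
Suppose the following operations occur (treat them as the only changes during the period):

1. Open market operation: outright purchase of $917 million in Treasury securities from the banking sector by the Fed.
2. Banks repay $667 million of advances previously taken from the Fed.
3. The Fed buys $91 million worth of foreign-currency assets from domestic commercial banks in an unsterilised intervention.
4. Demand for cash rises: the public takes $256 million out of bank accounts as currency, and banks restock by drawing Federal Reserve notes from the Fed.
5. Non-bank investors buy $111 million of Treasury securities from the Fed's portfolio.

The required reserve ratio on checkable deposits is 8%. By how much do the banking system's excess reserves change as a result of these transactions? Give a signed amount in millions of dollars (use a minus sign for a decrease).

OMO purchase (from banks) $917 million: reserves +$917M, deposits 0.
Discount-window repayment $667 million: reserves −$667M, deposits 0.
FX purchase $91 million: reserves +$91M, deposits 0.
Currency withdrawal $256 million: reserves −$256M, deposits −$256M.
Asset sale (to non-banks) $111 million: reserves −$111M, deposits −$111M.
Totals: Δreserves = −$26M, Δdeposits = −$367M.
Δrequired reserves = 8% × −$367M = −$29.36M.
Δexcess reserves = Δreserves − Δrequired = −$26M − (−$29.36M) = +$3.36 million.

+$3.36 million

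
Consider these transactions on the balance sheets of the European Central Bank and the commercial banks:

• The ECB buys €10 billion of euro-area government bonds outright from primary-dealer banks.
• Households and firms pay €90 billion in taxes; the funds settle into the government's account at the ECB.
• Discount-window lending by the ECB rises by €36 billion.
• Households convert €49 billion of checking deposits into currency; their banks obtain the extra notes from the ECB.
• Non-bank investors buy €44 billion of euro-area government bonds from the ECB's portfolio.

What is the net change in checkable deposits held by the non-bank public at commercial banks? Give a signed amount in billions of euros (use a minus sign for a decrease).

-€183 billion

OMO purchase (from banks) €10 billion: the counterparty is a bank, so public deposits are unchanged → 0.
Government account inflow €90 billion: non-bank counterparties' bank balances fall → −€90B.
Discount-window loan €36 billion: the counterparty is a bank, so public deposits are unchanged → 0.
Currency withdrawal €49 billion: non-bank counterparties' bank balances fall → −€49B.
Asset sale (to non-banks) €44 billion: non-bank counterparties' bank balances fall → −€44B.
Net: 0 − 90 + 0 − 49 − 44 = -€183 billion.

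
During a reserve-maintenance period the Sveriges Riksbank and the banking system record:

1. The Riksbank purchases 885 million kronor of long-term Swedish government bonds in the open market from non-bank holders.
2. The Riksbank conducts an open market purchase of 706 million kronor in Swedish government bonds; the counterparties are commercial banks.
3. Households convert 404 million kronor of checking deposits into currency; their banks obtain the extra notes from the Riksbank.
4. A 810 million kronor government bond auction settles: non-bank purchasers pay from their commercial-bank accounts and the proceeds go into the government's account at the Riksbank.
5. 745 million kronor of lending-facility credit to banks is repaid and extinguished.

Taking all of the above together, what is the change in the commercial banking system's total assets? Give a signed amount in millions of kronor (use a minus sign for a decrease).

Asset purchase (from non-banks) 885 million kronor: bank balance sheets expand → +885M.
OMO purchase (from banks) 706 million kronor: just an asset swap on bank balance sheets → 0.
Currency withdrawal 404 million kronor: bank balance sheets shrink → −404M.
Government account inflow 810 million kronor: bank balance sheets shrink → −810M.
Discount-window repayment 745 million kronor: bank balance sheets shrink → −745M.
Net: 885 + 0 − 404 − 810 − 745 = -1074 million.

-1074 million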